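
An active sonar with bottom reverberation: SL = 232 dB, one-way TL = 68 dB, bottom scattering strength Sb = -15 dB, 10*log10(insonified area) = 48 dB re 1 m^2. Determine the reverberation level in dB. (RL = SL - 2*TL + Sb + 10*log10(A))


RL = SL - 2*TL + Sb + 10*log10(A) = 232 - 2*68 + (-15) + 48 = 129

129 dB


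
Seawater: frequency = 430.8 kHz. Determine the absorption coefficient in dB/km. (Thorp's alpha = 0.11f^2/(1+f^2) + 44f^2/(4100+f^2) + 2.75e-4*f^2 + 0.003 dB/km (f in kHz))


f^2 = 185588.64
alpha = 0.11*185588.64/(1+185588.64) + 44*185588.64/(4100+185588.64) + 2.75e-4*185588.64 + 0.003 = 94.199

94.199 dB/km


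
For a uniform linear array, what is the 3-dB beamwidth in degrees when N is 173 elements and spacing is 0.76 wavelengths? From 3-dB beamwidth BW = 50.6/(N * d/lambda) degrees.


BW = 50.6 / (173 * 0.76) = 50.6 / 131.48 = 0.38

0.38 deg


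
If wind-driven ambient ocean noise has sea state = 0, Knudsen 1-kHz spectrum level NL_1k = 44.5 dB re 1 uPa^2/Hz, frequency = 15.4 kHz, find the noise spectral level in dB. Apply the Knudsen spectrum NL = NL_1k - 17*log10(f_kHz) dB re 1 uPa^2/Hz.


NL = NL_1k - 17*log10(f_kHz) = 44.5 - 17*log10(15.4) = 44.5 - (20.19) = 24.31

24.31 dB


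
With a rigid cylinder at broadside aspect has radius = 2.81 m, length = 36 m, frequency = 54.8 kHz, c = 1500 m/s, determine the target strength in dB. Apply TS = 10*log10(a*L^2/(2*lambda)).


lambda = 1500/54800 = 0.02737 m
TS = 10*log10(2.81*36^2/(2*0.02737)) = 48.23

48.23 dB


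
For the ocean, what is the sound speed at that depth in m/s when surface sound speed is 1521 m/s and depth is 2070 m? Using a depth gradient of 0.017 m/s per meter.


c = 1521 + 0.017 * 2070 = 1556.19

1556.19 m/s


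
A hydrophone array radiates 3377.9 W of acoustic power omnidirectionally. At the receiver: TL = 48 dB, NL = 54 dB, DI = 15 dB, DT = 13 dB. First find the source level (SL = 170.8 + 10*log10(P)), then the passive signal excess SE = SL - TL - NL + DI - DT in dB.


Step 1: SL = 170.8 + 10*log10(3377.9) = 206.09 dB
Step 2: SE = SL - TL - NL + DI - DT = 206.09 - 48 - 54 + 15 - 13 = 106.09

106.09 dB


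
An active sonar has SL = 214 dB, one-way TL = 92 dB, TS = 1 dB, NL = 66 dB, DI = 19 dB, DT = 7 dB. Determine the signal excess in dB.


-23 dB


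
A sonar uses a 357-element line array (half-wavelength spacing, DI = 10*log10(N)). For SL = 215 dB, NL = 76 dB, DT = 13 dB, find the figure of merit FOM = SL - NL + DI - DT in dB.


Step 1: DI = 10*log10(357) = 25.53 dB
Step 2: FOM = SL - NL + DI - DT = 215 - 76 + 25.53 - 13 = 151.53

151.53 dB


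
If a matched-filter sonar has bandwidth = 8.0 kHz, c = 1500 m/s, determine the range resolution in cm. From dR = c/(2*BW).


9.38 cm


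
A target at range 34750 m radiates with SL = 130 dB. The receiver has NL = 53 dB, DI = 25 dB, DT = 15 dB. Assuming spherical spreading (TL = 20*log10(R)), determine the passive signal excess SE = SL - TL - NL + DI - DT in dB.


Step 1: TL = 20*log10(34750) = 90.82 dB
Step 2: SE = 130 - 90.82 - 53 + 25 - 15 = -3.82

-3.82 dB


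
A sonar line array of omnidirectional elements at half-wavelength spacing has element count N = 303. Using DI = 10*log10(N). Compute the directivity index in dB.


DI = 10*log10(303) = 24.81

24.81 dB


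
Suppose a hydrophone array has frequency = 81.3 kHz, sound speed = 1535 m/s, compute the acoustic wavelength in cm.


lambda = c/f = 1535 / 81300 = 0.0189 m = 1.89 cm

1.89 cm


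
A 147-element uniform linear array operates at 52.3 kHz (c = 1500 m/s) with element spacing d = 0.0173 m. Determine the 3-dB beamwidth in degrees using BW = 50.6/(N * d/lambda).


Step 1: lambda = 1500/52300 = 0.02868 m
Step 2: d/lambda = 0.0173/0.02868 = 0.6032
Step 3: BW = 50.6/(N * d/lambda) = 50.6/(147 * 0.6032) = 0.57

0.57 deg


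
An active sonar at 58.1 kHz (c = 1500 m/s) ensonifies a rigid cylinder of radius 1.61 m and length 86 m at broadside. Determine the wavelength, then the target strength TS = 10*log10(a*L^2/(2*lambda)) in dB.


Step 1: lambda = c/f = 1500/58100 = 0.02582 m
Step 2: TS = 10*log10(a*L^2/(2*lambda)) = 10*log10(1.61*86^2/(2*0.02582)) = 53.63

53.63 dB


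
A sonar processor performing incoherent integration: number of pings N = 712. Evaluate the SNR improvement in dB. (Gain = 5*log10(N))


Gain = 5*log10(712) = 14.26

14.26 dB


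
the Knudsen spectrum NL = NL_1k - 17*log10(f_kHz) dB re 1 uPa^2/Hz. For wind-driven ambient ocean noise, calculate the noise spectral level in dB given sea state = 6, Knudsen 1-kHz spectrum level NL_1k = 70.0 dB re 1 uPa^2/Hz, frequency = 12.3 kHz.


51.47 dB


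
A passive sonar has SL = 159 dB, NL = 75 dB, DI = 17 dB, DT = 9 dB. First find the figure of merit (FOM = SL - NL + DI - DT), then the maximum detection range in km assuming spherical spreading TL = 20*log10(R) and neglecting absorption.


Step 1: FOM = SL - NL + DI - DT = 159 - 75 + 17 - 9 = 92 dB
Step 2: at max range FOM = TL = 20*log10(R), so R = 10^(92/20) = 39810.72 m = 39.81 km

39.81 km


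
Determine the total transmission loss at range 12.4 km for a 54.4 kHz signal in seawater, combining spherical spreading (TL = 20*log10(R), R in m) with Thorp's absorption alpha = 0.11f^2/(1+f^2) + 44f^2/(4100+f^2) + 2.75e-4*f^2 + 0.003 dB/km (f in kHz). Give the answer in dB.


Step 1 (Thorp): alpha = 0.11*2959.36/(1+2959.36) + 44*2959.36/(4100+2959.36) + 2.75e-4*2959.36 + 0.003 = 19.3721 dB/km
Step 2: TL_spread = 20*log10(12400) = 81.87 dB
Step 3: TL_abs = alpha*R = 19.3721 * 12.4 = 240.21 dB
Step 4: TL_total = 81.87 + 240.21 = 322.08

322.08 dB


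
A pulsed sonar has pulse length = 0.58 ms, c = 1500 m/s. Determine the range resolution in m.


dR = c*tau/2 = 1500 * 0.58e-3 / 2 = 0.435

0.435 m


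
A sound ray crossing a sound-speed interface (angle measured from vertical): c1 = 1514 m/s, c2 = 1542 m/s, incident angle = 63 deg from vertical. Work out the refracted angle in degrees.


sin(theta2) = (c2/c1)*sin(theta1) = (1542/1514)*sin(63 deg) = 0.90748
theta2 = arcsin(0.90748) = 65.16

65.16 deg


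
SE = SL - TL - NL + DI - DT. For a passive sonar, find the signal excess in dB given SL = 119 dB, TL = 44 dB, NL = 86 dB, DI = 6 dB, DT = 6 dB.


-11 dB


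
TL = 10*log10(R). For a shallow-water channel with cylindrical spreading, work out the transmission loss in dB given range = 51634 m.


TL = 10*log10(51634) = 47.13

47.13 dB


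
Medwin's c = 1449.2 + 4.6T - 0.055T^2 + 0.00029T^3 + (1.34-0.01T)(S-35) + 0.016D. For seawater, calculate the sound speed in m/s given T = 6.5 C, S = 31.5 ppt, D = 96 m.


1473.93 m/s


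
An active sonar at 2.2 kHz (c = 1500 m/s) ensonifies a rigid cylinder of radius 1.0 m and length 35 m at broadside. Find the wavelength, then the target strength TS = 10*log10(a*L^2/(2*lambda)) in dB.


Step 1: lambda = c/f = 1500/2200 = 0.68182 m
Step 2: TS = 10*log10(a*L^2/(2*lambda)) = 10*log10(1.0*35^2/(2*0.68182)) = 29.53

29.53 dB


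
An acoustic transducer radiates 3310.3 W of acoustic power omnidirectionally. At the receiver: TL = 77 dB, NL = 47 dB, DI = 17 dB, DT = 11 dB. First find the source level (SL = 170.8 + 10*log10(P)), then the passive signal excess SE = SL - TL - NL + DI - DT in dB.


Step 1: SL = 170.8 + 10*log10(3310.3) = 206.0 dB
Step 2: SE = SL - TL - NL + DI - DT = 206.0 - 77 - 47 + 17 - 11 = 88.0

88.0 dB


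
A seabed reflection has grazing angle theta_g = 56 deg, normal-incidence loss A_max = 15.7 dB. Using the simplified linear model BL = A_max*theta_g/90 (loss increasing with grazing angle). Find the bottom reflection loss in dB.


BL = A_max * theta_g / 90 = 15.7 * 56 / 90 = 9.77

9.77 dB


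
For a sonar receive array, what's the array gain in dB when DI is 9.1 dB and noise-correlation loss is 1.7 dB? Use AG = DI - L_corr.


AG = DI - L_corr = 9.1 - 1.7 = 7.4

7.4 dB


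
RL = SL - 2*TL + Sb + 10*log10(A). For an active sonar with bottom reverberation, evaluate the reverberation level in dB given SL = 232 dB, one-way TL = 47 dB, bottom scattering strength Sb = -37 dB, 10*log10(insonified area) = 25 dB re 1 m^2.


126 dB


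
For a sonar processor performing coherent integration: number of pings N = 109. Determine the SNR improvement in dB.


Gain = 10*log10(109) = 20.37

20.37 dB


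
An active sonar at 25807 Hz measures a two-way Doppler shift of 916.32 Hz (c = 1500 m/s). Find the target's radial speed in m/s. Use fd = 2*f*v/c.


From fd = 2*f*v/c, v = c*fd/(2*f) = 1500 * 916.32 / (2*25807) = 26.63

26.63 m/s


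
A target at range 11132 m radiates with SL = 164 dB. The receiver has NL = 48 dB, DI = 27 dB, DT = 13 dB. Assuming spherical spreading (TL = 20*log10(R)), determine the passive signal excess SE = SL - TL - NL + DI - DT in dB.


Step 1: TL = 20*log10(11132) = 80.93 dB
Step 2: SE = 164 - 80.93 - 48 + 27 - 13 = 49.07

49.07 dB


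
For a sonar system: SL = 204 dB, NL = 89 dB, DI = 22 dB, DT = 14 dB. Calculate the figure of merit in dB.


FOM = SL - NL + DI - DT = 204 - 89 + 22 - 14 = 123

123 dB


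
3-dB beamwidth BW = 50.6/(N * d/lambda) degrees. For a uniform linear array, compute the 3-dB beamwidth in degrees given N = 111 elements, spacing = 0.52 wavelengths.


0.88 deg


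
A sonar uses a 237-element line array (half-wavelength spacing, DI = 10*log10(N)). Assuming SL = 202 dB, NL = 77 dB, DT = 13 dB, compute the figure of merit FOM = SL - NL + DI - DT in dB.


Step 1: DI = 10*log10(237) = 23.75 dB
Step 2: FOM = SL - NL + DI - DT = 202 - 77 + 23.75 - 13 = 135.75

135.75 dB


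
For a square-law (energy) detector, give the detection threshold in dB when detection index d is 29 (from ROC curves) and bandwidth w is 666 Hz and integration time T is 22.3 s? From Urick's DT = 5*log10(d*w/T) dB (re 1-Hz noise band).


14.69 dB


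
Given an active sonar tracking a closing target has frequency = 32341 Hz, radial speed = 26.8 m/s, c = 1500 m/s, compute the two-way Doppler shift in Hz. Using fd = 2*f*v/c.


fd = 2*f*v/c = 2 * 32341 * 26.8 / 1500 = 1155.65

1155.65 Hz


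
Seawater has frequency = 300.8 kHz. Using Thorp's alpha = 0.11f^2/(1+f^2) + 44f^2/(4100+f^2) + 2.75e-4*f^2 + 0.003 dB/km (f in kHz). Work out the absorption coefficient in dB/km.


f^2 = 90480.64
alpha = 0.11*90480.64/(1+90480.64) + 44*90480.64/(4100+90480.64) + 2.75e-4*90480.64 + 0.003 = 67.088

67.088 dB/km


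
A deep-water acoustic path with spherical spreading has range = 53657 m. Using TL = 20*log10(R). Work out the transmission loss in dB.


TL = 20*log10(53657) = 94.59

94.59 dB


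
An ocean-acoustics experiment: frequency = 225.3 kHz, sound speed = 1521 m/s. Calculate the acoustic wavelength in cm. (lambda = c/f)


0.68 cm


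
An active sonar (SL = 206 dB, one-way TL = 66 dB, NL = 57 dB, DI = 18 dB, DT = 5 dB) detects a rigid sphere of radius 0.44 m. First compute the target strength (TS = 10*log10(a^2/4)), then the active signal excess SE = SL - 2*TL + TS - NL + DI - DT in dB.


Step 1: TS = 10*log10(0.44^2/4) = -13.15 dB
Step 2: SE = SL - 2*TL + TS - NL + DI - DT = 206 - 2*66 + (-13.15) - 57 + 18 - 5 = 16.85

16.85 dB


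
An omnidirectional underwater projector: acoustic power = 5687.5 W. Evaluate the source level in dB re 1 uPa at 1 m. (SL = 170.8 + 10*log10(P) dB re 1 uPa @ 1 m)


SL = 170.8 + 10*log10(5687.5) = 170.8 + 37.55 = 208.35

208.35 dB


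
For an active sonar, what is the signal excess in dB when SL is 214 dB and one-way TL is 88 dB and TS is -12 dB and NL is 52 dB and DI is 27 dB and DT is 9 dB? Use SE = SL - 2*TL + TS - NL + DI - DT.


SE = SL - 2*TL + TS - NL + DI - DT = 214 - 2*88 + (-12) - 52 + 27 - 9 = -8

-8 dB


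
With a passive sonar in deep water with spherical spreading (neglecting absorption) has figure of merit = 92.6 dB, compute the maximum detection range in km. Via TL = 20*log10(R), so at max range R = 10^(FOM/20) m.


At max range FOM = TL, so 20*log10(R) = 92.6
R = 10^(92.6/20) = 42657.95 m = 42.66 km

42.66 km


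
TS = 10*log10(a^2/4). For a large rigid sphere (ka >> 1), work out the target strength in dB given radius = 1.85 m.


-0.68 dB


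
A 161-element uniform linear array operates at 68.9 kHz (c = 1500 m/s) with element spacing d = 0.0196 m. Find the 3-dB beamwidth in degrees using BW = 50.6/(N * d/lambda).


0.35 deg


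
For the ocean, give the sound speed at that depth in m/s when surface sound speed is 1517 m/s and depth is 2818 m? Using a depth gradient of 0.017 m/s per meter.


c = 1517 + 0.017 * 2818 = 1564.906

1564.906 m/s


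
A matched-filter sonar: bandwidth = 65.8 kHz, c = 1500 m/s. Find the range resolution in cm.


dR = c/(2*BW) = 1500 / (2 * 65.8e3) = 0.0114 m = 1.14 cm

1.14 cm


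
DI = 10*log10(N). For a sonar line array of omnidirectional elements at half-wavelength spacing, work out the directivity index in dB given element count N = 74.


DI = 10*log10(74) = 18.69

18.69 dB


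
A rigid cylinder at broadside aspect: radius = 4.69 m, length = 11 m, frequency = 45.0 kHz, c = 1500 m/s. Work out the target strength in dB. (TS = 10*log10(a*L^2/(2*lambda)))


39.3 dB


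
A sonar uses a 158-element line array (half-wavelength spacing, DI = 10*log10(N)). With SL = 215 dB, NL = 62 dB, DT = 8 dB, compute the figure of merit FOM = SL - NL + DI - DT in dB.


166.99 dB


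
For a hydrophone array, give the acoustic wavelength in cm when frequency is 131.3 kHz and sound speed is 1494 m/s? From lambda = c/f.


lambda = c/f = 1494 / 131300 = 0.0114 m = 1.14 cm

1.14 cm


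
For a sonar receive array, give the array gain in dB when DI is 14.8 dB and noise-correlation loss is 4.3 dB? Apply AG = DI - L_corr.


AG = DI - L_corr = 14.8 - 4.3 = 10.5

10.5 dB


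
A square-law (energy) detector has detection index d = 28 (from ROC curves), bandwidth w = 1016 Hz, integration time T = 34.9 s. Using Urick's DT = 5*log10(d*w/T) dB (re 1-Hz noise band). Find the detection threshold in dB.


14.56 dB


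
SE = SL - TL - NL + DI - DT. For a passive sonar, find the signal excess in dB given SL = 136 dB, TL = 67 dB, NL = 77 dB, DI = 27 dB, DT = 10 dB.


SE = SL - TL - NL + DI - DT = 136 - 67 - 77 + 27 - 10 = 9

9 dB


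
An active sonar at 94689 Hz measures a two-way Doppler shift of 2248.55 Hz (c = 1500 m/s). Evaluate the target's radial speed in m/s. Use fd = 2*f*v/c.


From fd = 2*f*v/c, v = c*fd/(2*f) = 1500 * 2248.55 / (2*94689) = 17.81

17.81 m/s


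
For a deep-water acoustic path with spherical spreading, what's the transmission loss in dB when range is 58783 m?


TL = 20*log10(58783) = 95.39

95.39 dB


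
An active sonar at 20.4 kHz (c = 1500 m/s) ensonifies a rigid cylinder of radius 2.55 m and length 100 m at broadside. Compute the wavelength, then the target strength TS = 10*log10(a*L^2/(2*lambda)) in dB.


Step 1: lambda = c/f = 1500/20400 = 0.07353 m
Step 2: TS = 10*log10(a*L^2/(2*lambda)) = 10*log10(2.55*100^2/(2*0.07353)) = 52.39

52.39 dB


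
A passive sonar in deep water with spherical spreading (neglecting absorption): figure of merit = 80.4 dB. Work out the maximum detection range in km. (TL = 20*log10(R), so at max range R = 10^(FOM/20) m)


10.47 km


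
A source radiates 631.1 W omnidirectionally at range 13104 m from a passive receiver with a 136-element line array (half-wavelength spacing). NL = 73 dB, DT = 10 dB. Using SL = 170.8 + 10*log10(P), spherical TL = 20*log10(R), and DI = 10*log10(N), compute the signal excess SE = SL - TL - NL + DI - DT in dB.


Step 1: SL = 170.8 + 10*log10(631.1) = 198.8 dB
Step 2: TL = 20*log10(13104) = 82.35 dB
Step 3: DI = 10*log10(136) = 21.34 dB
Step 4: SE = SL - TL - NL + DI - DT = 198.8 - 82.35 - 73 + 21.34 - 10 = 54.79

54.79 dB


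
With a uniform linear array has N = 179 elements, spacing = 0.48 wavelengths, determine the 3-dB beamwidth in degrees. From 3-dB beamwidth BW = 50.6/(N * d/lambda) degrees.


BW = 50.6 / (179 * 0.48) = 50.6 / 85.92 = 0.59

0.59 deg


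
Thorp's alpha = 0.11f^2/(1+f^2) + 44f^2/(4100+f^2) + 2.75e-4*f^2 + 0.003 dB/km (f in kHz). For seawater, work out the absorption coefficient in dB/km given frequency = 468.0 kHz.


f^2 = 219024.0
alpha = 0.11*219024.0/(1+219024.0) + 44*219024.0/(4100+219024.0) + 2.75e-4*219024.0 + 0.003 = 103.536

103.536 dB/km


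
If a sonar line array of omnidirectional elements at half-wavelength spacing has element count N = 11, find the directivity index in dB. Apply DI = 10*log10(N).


DI = 10*log10(11) = 10.41

10.41 dB


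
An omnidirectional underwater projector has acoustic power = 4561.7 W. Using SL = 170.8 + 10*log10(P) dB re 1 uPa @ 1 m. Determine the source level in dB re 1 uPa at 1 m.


207.39 dB


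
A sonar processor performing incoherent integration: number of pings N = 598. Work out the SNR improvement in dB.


Gain = 5*log10(598) = 13.88

13.88 dB


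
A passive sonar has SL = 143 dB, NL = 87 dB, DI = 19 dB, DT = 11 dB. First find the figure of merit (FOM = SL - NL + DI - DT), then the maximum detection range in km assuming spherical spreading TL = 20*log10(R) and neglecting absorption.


Step 1: FOM = SL - NL + DI - DT = 143 - 87 + 19 - 11 = 64 dB
Step 2: at max range FOM = TL = 20*log10(R), so R = 10^(64/20) = 1584.89 m = 1.58 km

1.58 km


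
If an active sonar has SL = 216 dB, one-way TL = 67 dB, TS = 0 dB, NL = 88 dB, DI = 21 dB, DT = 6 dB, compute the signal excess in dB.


SE = SL - 2*TL + TS - NL + DI - DT = 216 - 2*67 + (0) - 88 + 21 - 6 = 9

9 dB


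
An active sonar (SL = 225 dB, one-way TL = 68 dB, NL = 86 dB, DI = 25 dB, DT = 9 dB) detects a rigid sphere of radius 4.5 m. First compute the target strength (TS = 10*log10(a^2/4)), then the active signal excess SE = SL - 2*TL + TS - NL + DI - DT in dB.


Step 1: TS = 10*log10(4.5^2/4) = 7.04 dB
Step 2: SE = SL - 2*TL + TS - NL + DI - DT = 225 - 2*68 + (7.04) - 86 + 25 - 9 = 26.04

26.04 dB


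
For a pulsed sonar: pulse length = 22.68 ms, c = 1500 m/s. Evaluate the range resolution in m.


dR = c*tau/2 = 1500 * 22.68e-3 / 2 = 17.01

17.01 m


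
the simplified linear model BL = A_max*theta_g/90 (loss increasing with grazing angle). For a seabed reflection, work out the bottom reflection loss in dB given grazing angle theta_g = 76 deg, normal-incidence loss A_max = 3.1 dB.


BL = A_max * theta_g / 90 = 3.1 * 76 / 90 = 2.62

2.62 dB


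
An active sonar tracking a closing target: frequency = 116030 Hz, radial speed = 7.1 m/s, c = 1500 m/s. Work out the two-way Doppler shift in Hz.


fd = 2*f*v/c = 2 * 116030 * 7.1 / 1500 = 1098.42

1098.42 Hz


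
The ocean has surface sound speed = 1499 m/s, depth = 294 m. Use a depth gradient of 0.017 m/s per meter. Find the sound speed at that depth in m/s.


c = 1499 + 0.017 * 294 = 1503.998

1503.998 m/s


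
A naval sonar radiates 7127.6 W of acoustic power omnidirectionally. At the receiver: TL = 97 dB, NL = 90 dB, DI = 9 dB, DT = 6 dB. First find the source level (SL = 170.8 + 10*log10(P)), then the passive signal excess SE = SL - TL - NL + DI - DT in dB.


Step 1: SL = 170.8 + 10*log10(7127.6) = 209.33 dB
Step 2: SE = SL - TL - NL + DI - DT = 209.33 - 97 - 90 + 9 - 6 = 25.33

25.33 dB


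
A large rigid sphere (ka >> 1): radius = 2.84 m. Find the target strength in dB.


TS = 10*log10(2.84^2 / 4) = 10*log10(2.0164) = 3.05

3.05 dB


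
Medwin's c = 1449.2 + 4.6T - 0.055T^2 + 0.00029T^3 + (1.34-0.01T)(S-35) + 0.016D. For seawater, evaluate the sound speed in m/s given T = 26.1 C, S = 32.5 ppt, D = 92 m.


c = 1449.2 + 4.6*26.1 - 0.055*26.1^2 + 0.00029*26.1^3 + (1.34 - 0.01*26.1)*(32.5 - 35) + 0.016*92 = 1535.72

1535.72 m/s


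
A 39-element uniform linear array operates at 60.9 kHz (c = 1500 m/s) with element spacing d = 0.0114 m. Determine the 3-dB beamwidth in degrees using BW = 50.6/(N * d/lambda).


2.8 deg


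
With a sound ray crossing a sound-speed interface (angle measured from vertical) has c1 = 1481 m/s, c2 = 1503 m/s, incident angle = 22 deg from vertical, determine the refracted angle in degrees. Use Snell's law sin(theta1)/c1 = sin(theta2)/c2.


sin(theta2) = (c2/c1)*sin(theta1) = (1503/1481)*sin(22 deg) = 0.38017
theta2 = arcsin(0.38017) = 22.34

22.34 deg


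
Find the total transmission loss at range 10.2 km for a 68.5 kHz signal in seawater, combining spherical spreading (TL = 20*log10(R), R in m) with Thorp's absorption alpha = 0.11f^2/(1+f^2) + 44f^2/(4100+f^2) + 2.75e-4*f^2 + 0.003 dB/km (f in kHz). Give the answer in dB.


Step 1 (Thorp): alpha = 0.11*4692.25/(1+4692.25) + 44*4692.25/(4100+4692.25) + 2.75e-4*4692.25 + 0.003 = 24.8853 dB/km
Step 2: TL_spread = 20*log10(10200) = 80.17 dB
Step 3: TL_abs = alpha*R = 24.8853 * 10.2 = 253.83 dB
Step 4: TL_total = 80.17 + 253.83 = 334.0

334.0 dB


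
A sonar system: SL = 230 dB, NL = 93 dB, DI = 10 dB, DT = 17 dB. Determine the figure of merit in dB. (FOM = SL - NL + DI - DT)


FOM = SL - NL + DI - DT = 230 - 93 + 10 - 17 = 130

130 dB


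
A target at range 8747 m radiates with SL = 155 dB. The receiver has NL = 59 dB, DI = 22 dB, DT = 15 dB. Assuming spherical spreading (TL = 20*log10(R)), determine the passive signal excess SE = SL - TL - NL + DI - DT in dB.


Step 1: TL = 20*log10(8747) = 78.84 dB
Step 2: SE = 155 - 78.84 - 59 + 22 - 15 = 24.16

24.16 dB


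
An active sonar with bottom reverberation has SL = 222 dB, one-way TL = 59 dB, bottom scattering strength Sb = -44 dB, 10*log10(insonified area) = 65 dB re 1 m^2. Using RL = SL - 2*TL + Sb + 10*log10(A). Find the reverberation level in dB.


RL = SL - 2*TL + Sb + 10*log10(A) = 222 - 2*59 + (-44) + 65 = 125

125 dB


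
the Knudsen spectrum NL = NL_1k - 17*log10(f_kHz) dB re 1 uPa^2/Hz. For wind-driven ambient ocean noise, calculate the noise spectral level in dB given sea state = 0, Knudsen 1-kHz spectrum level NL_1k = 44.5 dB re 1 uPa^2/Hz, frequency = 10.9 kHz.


26.86 dB


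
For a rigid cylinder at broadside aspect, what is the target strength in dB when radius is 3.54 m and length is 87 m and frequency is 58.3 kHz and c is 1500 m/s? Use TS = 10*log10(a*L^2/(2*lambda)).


lambda = 1500/58300 = 0.02573 m
TS = 10*log10(3.54*87^2/(2*0.02573)) = 57.17

57.17 dB


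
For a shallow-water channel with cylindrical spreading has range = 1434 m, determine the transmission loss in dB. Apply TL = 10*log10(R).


31.57 dB


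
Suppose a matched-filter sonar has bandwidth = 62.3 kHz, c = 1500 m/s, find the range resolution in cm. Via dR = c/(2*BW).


dR = c/(2*BW) = 1500 / (2 * 62.3e3) = 0.012 m = 1.2 cm

1.2 cm


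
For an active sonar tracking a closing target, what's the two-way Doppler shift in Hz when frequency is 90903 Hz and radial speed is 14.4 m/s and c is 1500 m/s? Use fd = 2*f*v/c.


fd = 2*f*v/c = 2 * 90903 * 14.4 / 1500 = 1745.34

1745.34 Hz


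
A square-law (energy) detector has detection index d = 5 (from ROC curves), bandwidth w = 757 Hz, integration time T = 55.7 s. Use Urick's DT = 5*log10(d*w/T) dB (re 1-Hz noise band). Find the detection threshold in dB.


DT = 5*log10(d*w/T) = 5*log10(5 * 757 / 55.7) = 5*log10(67.95) = 9.16

9.16 dB


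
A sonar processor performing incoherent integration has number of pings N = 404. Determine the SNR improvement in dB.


Gain = 5*log10(404) = 13.03

13.03 dB


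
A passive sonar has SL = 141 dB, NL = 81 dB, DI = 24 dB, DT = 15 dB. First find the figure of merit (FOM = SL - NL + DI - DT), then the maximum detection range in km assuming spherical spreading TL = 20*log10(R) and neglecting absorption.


Step 1: FOM = SL - NL + DI - DT = 141 - 81 + 24 - 15 = 69 dB
Step 2: at max range FOM = TL = 20*log10(R), so R = 10^(69/20) = 2818.38 m = 2.82 km

2.82 km


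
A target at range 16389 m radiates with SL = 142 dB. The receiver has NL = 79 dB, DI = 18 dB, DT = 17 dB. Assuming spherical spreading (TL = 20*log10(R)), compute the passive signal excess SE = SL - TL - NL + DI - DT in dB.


-20.29 dB


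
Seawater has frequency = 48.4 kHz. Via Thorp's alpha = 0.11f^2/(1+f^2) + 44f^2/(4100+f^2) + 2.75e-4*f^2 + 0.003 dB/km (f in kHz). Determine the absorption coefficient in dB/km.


f^2 = 2342.56
alpha = 0.11*2342.56/(1+2342.56) + 44*2342.56/(4100+2342.56) + 2.75e-4*2342.56 + 0.003 = 16.756

16.756 dB/km


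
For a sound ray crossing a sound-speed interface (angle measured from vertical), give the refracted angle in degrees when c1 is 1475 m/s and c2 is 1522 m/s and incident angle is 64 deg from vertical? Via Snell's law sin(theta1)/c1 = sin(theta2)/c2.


sin(theta2) = (c2/c1)*sin(theta1) = (1522/1475)*sin(64 deg) = 0.92743
theta2 = arcsin(0.92743) = 68.04

68.04 deg


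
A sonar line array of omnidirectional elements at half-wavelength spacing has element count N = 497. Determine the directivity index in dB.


DI = 10*log10(497) = 26.96

26.96 dB


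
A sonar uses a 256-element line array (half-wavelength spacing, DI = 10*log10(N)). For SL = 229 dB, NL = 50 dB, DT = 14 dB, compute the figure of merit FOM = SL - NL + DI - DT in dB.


189.08 dB


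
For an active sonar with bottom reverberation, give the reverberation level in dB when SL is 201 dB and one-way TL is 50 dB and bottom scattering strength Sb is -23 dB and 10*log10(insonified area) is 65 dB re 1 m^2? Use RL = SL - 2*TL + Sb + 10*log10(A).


RL = SL - 2*TL + Sb + 10*log10(A) = 201 - 2*50 + (-23) + 65 = 143

143 dB


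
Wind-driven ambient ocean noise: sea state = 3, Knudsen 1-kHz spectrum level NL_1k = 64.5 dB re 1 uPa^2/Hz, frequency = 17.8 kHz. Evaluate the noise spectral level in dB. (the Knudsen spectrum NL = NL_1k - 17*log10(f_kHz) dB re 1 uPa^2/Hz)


NL = NL_1k - 17*log10(f_kHz) = 64.5 - 17*log10(17.8) = 64.5 - (21.26) = 43.24

43.24 dB


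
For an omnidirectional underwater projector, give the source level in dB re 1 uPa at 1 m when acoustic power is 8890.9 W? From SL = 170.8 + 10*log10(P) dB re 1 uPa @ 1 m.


SL = 170.8 + 10*log10(8890.9) = 170.8 + 39.49 = 210.29

210.29 dB


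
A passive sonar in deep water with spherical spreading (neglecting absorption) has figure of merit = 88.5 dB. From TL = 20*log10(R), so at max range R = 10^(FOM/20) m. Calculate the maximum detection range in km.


At max range FOM = TL, so 20*log10(R) = 88.5
R = 10^(88.5/20) = 26607.25 m = 26.61 km

26.61 km


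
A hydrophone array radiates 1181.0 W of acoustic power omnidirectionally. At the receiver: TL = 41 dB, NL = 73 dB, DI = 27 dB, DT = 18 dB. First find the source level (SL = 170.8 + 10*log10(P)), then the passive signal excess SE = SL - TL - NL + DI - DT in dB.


Step 1: SL = 170.8 + 10*log10(1181.0) = 201.52 dB
Step 2: SE = SL - TL - NL + DI - DT = 201.52 - 41 - 73 + 27 - 18 = 96.52

96.52 dB


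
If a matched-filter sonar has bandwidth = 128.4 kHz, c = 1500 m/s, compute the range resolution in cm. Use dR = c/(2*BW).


0.58 cm


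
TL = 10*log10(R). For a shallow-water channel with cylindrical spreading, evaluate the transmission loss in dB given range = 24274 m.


43.85 dB


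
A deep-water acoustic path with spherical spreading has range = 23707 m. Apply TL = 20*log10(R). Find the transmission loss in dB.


87.5 dB


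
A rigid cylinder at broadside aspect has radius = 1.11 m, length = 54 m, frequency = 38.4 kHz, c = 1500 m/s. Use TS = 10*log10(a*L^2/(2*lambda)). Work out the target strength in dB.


lambda = 1500/38400 = 0.03906 m
TS = 10*log10(1.11*54^2/(2*0.03906)) = 46.17

46.17 dB


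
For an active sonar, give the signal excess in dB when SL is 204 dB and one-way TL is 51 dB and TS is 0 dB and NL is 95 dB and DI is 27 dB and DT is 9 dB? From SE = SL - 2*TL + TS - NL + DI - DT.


SE = SL - 2*TL + TS - NL + DI - DT = 204 - 2*51 + (0) - 95 + 27 - 9 = 25

25 dB


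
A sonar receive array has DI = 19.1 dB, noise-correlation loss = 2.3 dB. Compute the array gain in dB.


AG = DI - L_corr = 19.1 - 2.3 = 16.8

16.8 dB


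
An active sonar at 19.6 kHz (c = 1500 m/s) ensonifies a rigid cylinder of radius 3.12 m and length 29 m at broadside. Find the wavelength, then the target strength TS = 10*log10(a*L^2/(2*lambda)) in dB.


Step 1: lambda = c/f = 1500/19600 = 0.07653 m
Step 2: TS = 10*log10(a*L^2/(2*lambda)) = 10*log10(3.12*29^2/(2*0.07653)) = 42.34

42.34 dB


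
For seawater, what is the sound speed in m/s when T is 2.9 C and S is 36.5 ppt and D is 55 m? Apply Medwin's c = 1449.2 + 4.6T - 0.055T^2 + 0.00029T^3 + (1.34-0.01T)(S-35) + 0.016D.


c = 1449.2 + 4.6*2.9 - 0.055*2.9^2 + 0.00029*2.9^3 + (1.34 - 0.01*2.9)*(36.5 - 35) + 0.016*55 = 1464.93

1464.93 m/s


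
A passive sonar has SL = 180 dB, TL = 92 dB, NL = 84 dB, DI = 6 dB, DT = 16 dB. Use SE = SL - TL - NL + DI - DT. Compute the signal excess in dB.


SE = SL - TL - NL + DI - DT = 180 - 92 - 84 + 6 - 16 = -6

-6 dB


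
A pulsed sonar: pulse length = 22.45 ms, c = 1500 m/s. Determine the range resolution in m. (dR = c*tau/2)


dR = c*tau/2 = 1500 * 22.45e-3 / 2 = 16.8375

16.8375 m


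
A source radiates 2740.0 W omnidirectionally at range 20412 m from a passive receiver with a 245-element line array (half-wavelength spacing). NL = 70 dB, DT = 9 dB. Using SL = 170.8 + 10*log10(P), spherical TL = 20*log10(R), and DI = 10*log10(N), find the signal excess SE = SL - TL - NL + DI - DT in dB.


Step 1: SL = 170.8 + 10*log10(2740.0) = 205.18 dB
Step 2: TL = 20*log10(20412) = 86.2 dB
Step 3: DI = 10*log10(245) = 23.89 dB
Step 4: SE = SL - TL - NL + DI - DT = 205.18 - 86.2 - 70 + 23.89 - 9 = 63.87

63.87 dB


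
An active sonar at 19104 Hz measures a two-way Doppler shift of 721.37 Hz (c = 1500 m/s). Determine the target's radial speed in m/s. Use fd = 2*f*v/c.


28.32 m/s


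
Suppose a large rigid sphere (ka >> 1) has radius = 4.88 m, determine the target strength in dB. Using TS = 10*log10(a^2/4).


TS = 10*log10(4.88^2 / 4) = 10*log10(5.9536) = 7.75

7.75 dB


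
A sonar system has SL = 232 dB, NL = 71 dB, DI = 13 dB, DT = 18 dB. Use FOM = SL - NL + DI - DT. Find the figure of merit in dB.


156 dB


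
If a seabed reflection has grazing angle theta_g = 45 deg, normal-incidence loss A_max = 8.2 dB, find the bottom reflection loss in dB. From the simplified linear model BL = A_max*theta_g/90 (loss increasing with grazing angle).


BL = A_max * theta_g / 90 = 8.2 * 45 / 90 = 4.1

4.1 dB


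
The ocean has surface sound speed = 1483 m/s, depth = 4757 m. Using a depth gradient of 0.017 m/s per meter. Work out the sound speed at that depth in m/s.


1563.869 m/s


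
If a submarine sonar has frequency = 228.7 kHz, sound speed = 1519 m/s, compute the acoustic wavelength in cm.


0.66 cm


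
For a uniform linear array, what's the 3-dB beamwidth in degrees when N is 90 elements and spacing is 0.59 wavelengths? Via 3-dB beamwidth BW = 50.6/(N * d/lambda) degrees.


BW = 50.6 / (90 * 0.59) = 50.6 / 53.1 = 0.95

0.95 deg


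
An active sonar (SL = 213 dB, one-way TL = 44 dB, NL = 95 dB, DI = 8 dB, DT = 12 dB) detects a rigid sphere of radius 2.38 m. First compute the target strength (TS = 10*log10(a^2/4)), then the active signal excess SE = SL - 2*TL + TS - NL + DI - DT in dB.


Step 1: TS = 10*log10(2.38^2/4) = 1.51 dB
Step 2: SE = SL - 2*TL + TS - NL + DI - DT = 213 - 2*44 + (1.51) - 95 + 8 - 12 = 27.51

27.51 dB


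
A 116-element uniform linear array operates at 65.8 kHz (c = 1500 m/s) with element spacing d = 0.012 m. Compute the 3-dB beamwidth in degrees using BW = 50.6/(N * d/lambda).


Step 1: lambda = 1500/65800 = 0.0228 m
Step 2: d/lambda = 0.012/0.0228 = 0.5263
Step 3: BW = 50.6/(N * d/lambda) = 50.6/(116 * 0.5263) = 0.83

0.83 deg


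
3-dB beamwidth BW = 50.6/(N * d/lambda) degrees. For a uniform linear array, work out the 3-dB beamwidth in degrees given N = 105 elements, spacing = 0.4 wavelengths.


BW = 50.6 / (105 * 0.4) = 50.6 / 42.0 = 1.2

1.2 deg


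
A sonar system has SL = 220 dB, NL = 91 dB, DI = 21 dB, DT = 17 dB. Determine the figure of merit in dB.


FOM = SL - NL + DI - DT = 220 - 91 + 21 - 17 = 133

133 dB


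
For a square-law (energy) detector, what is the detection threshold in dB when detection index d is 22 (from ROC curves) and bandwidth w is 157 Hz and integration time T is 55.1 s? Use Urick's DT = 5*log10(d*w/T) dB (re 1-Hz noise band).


DT = 5*log10(d*w/T) = 5*log10(22 * 157 / 55.1) = 5*log10(62.69) = 8.99

8.99 dB


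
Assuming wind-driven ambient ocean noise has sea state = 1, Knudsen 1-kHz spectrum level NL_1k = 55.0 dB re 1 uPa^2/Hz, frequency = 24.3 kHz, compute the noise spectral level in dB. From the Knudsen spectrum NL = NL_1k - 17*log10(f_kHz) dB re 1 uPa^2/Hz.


NL = NL_1k - 17*log10(f_kHz) = 55.0 - 17*log10(24.3) = 55.0 - (23.56) = 31.44

31.44 dB


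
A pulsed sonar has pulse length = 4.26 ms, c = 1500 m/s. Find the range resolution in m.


dR = c*tau/2 = 1500 * 4.26e-3 / 2 = 3.195

3.195 m


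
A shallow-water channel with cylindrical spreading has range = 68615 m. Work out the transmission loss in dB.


TL = 10*log10(68615) = 48.36

48.36 dB


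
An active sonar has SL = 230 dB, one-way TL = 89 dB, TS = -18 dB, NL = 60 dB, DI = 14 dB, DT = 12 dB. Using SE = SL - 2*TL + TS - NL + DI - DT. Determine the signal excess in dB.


SE = SL - 2*TL + TS - NL + DI - DT = 230 - 2*89 + (-18) - 60 + 14 - 12 = -24

-24 dB


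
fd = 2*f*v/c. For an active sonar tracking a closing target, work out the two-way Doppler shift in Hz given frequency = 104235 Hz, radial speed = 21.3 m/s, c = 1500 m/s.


2960.27 Hz


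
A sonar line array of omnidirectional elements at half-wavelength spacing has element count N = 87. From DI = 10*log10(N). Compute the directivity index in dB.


DI = 10*log10(87) = 19.4

19.4 dB


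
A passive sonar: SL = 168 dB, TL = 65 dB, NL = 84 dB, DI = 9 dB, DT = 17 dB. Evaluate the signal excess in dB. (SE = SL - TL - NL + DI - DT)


SE = SL - TL - NL + DI - DT = 168 - 65 - 84 + 9 - 17 = 11

11 dB


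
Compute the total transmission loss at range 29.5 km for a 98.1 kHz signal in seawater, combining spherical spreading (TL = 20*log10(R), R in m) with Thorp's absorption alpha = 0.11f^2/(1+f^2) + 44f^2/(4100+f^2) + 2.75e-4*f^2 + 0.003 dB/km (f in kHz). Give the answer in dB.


1081.02 dB


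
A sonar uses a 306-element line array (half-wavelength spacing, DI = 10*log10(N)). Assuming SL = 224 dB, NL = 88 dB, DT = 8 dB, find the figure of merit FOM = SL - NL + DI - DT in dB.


Step 1: DI = 10*log10(306) = 24.86 dB
Step 2: FOM = SL - NL + DI - DT = 224 - 88 + 24.86 - 8 = 152.86

152.86 dB


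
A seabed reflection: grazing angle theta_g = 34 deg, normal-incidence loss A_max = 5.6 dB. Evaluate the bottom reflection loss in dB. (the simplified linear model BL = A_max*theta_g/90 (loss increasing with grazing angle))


2.12 dB


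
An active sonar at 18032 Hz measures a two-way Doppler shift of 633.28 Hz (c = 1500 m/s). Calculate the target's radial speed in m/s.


26.34 m/s


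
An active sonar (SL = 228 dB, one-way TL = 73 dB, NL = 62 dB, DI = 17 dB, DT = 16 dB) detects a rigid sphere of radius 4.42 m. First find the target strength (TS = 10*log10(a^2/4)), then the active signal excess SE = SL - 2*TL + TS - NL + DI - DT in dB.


Step 1: TS = 10*log10(4.42^2/4) = 6.89 dB
Step 2: SE = SL - 2*TL + TS - NL + DI - DT = 228 - 2*73 + (6.89) - 62 + 17 - 16 = 27.89

27.89 dB


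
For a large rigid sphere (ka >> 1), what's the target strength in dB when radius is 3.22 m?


TS = 10*log10(3.22^2 / 4) = 10*log10(2.5921) = 4.14

4.14 dB


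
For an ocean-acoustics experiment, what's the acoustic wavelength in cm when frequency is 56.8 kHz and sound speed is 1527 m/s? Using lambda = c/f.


lambda = c/f = 1527 / 56800 = 0.0269 m = 2.69 cm

2.69 cm


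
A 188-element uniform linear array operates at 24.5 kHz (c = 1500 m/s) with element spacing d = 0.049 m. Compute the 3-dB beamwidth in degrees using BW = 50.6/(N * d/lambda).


Step 1: lambda = 1500/24500 = 0.06122 m
Step 2: d/lambda = 0.049/0.06122 = 0.8004
Step 3: BW = 50.6/(N * d/lambda) = 50.6/(188 * 0.8004) = 0.34

0.34 deg


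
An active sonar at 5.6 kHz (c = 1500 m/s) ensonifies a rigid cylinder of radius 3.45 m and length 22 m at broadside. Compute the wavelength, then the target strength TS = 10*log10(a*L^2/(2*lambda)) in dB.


Step 1: lambda = c/f = 1500/5600 = 0.26786 m
Step 2: TS = 10*log10(a*L^2/(2*lambda)) = 10*log10(3.45*22^2/(2*0.26786)) = 34.94

34.94 dB


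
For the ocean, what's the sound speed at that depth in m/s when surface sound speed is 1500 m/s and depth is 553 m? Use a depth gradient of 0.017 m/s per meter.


c = 1500 + 0.017 * 553 = 1509.401

1509.401 m/s


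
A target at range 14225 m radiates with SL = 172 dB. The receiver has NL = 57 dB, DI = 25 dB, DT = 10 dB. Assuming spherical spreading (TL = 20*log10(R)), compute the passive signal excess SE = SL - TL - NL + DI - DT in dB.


46.94 dB


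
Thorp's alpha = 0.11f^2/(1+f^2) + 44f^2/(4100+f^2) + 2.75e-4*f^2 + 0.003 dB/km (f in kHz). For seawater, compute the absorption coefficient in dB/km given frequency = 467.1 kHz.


f^2 = 218182.41
alpha = 0.11*218182.41/(1+218182.41) + 44*218182.41/(4100+218182.41) + 2.75e-4*218182.41 + 0.003 = 103.302

103.302 dB/km


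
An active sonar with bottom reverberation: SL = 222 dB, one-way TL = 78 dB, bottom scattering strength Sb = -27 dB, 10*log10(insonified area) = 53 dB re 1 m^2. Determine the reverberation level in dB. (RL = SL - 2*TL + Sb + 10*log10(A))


92 dB


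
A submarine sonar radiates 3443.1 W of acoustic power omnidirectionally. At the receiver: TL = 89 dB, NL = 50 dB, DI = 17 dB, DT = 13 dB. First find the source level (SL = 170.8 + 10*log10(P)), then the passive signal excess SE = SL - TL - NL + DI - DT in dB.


Step 1: SL = 170.8 + 10*log10(3443.1) = 206.17 dB
Step 2: SE = SL - TL - NL + DI - DT = 206.17 - 89 - 50 + 17 - 13 = 71.17

71.17 dB


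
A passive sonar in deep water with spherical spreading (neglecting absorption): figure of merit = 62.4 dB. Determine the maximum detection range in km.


1.32 km


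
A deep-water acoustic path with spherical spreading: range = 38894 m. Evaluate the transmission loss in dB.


91.8 dB


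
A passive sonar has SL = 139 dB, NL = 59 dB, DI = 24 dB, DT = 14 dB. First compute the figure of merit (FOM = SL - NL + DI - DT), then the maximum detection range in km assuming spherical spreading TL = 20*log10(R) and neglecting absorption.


Step 1: FOM = SL - NL + DI - DT = 139 - 59 + 24 - 14 = 90 dB
Step 2: at max range FOM = TL = 20*log10(R), so R = 10^(90/20) = 31622.78 m = 31.62 km

31.62 km


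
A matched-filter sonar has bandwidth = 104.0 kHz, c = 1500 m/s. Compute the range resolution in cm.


0.72 cm


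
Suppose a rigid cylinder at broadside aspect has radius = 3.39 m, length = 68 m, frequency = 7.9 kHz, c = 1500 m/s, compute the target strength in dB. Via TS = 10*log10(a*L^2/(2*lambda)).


46.16 dB


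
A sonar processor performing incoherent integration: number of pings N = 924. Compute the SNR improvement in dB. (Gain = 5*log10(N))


14.83 dB


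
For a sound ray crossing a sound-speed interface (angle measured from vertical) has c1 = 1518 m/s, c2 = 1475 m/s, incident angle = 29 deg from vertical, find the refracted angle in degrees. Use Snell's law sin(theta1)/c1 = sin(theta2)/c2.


sin(theta2) = (c2/c1)*sin(theta1) = (1475/1518)*sin(29 deg) = 0.47108
theta2 = arcsin(0.47108) = 28.1

28.1 deg


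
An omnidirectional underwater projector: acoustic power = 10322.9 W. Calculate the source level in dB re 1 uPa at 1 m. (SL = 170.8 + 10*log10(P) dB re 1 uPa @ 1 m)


210.94 dB


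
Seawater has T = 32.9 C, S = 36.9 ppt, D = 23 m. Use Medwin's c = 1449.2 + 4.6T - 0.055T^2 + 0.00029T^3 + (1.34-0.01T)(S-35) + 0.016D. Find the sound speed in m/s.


c = 1449.2 + 4.6*32.9 - 0.055*32.9^2 + 0.00029*32.9^3 + (1.34 - 0.01*32.9)*(36.9 - 35) + 0.016*23 = 1553.62

1553.62 m/s
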